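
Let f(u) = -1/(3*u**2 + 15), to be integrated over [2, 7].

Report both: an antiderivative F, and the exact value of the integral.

Whatever form F(u) takes, F'(u) = f(u) is non-negotiable.
F(u) = -sqrt(5)*atan(sqrt(5)*u/5)/15 is an antiderivative of f.
Check: d/du[-sqrt(5)*atan(sqrt(5)*u/5)/15] = -1/(3*u**2 + 15) = f(u).
F(7) = -sqrt(5)*atan(7*sqrt(5)/5)/15; F(2) = -sqrt(5)*atan(2*sqrt(5)/5)/15.
Integral = F(7) - F(2) = -sqrt(5)*atan(7*sqrt(5)/5)/15 + sqrt(5)*atan(2*sqrt(5)/5)/15.

Antiderivative: F(u) = -sqrt(5)*atan(sqrt(5)*u/5)/15; value = -sqrt(5)*atan(7*sqrt(5)/5)/15 + sqrt(5)*atan(2*sqrt(5)/5)/15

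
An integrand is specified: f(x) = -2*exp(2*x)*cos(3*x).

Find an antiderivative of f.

For F(x) to be correct the identity F'(x) - f(x) = 0 must hold.
Check: d/dx[-2*(3*sin(3*x) + 2*cos(3*x))*exp(2*x)/13] = -2*exp(2*x)*cos(3*x) = f(x).

An antiderivative is F(x) = -2*(3*sin(3*x) + 2*cos(3*x))*exp(2*x)/13.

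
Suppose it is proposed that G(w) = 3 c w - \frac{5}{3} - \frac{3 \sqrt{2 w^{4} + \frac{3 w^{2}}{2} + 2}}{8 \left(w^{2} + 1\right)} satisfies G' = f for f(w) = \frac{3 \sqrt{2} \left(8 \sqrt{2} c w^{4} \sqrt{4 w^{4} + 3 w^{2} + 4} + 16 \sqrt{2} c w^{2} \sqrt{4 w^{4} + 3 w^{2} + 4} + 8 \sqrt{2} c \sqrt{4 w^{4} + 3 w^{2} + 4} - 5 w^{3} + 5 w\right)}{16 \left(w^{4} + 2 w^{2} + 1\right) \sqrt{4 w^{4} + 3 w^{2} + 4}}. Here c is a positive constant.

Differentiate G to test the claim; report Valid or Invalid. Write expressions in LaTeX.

Valid: G'(w) = f(w).

d/dw[G] = \frac{24 \sqrt{2} c w^{4} \sqrt{4 w^{4} + 3 w^{2} + 4} + 48 \sqrt{2} c w^{2} \sqrt{4 w^{4} + 3 w^{2} + 4} + 24 \sqrt{2} c \sqrt{4 w^{4} + 3 w^{2} + 4} - 15 w^{3} + 15 w}{8 \sqrt{2} w^{4} \sqrt{4 w^{4} + 3 w^{2} + 4} + 16 \sqrt{2} w^{2} \sqrt{4 w^{4} + 3 w^{2} + 4} + 8 \sqrt{2} \sqrt{4 w^{4} + 3 w^{2} + 4}}
This equals f(w) exactly, so the claim holds.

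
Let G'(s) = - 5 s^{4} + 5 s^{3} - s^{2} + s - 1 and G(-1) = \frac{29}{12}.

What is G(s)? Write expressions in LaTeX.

G(s) = - s^{5} + \frac{5 s^{4}}{4} - \frac{s^{3}}{3} + \frac{s^{2}}{2} - s - \frac{5}{3}

The integrand splits into summands that can be handled one at a time.
A general antiderivative is - s^{5} + \frac{5 s^{4}}{4} - \frac{s^{3}}{3} + \frac{s^{2}}{2} - s - \frac{2}{3} + C.
The condition gives C = \frac{29}{12} - (\frac{41}{12}) = -1.
So G(s) = - s^{5} + \frac{5 s^{4}}{4} - \frac{s^{3}}{3} + \frac{s^{2}}{2} - s - \frac{5}{3}.
Check: d/ds[- s^{5} + \frac{5 s^{4}}{4} - \frac{s^{3}}{3} + \frac{s^{2}}{2} - s - \frac{5}{3}] = - 5 s^{4} + 5 s^{3} - s^{2} + s - 1 = G'(s).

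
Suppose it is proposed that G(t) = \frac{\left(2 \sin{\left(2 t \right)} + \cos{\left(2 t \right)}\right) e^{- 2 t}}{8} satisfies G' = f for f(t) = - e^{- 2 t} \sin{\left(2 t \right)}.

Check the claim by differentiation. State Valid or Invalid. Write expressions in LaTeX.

d/dt[G] = \frac{\left(- 3 \sin{\left(2 t \right)} + \cos{\left(2 t \right)}\right) e^{- 2 t}}{4}
d/dt[G] - f(t) = \frac{\left(\sin{\left(2 t \right)} + \cos{\left(2 t \right)}\right) e^{- 2 t}}{4} != 0.

Invalid: d/dt[G] - f = \frac{\left(\sin{\left(2 t \right)} + \cos{\left(2 t \right)}\right) e^{- 2 t}}{4}, which is not 0.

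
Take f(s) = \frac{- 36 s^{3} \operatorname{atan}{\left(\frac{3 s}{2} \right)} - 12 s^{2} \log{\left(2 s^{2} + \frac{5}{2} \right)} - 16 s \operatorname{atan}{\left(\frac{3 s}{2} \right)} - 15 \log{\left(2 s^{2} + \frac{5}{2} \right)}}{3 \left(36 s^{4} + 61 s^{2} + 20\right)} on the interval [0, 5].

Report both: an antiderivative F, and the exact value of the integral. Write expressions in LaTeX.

Antiderivative: F(s) = - \frac{\log{\left(2 s^{2} + \frac{5}{2} \right)} \operatorname{atan}{\left(\frac{3 s}{2} \right)}}{6}; value = - \frac{\log{\left(\frac{105}{2} \right)} \operatorname{atan}{\left(\frac{15}{2} \right)}}{6}

f has the shape u'v + uv' for u = - \frac{\operatorname{atan}{\left(\frac{3 s}{2} \right)}}{6} and v = \log{\left(2 s^{2} + \frac{5}{2} \right)} — it is the derivative of the product u*v.
F(s) = - \frac{\log{\left(2 s^{2} + \frac{5}{2} \right)} \operatorname{atan}{\left(\frac{3 s}{2} \right)}}{6} is an antiderivative of f.
Check: d/ds[- \frac{\log{\left(2 s^{2} + \frac{5}{2} \right)} \operatorname{atan}{\left(\frac{3 s}{2} \right)}}{6}] = \frac{- 36 s^{3} \operatorname{atan}{\left(\frac{3 s}{2} \right)} - 12 s^{2} \log{\left(2 s^{2} + \frac{5}{2} \right)} - 16 s \operatorname{atan}{\left(\frac{3 s}{2} \right)} - 15 \log{\left(2 s^{2} + \frac{5}{2} \right)}}{108 s^{4} + 183 s^{2} + 60}, which equals f(s).
F(5) = - \frac{\log{\left(\frac{105}{2} \right)} \operatorname{atan}{\left(\frac{15}{2} \right)}}{6}; F(0) = 0.
Integral = F(5) - F(0) = - \frac{\log{\left(\frac{105}{2} \right)} \operatorname{atan}{\left(\frac{15}{2} \right)}}{6}.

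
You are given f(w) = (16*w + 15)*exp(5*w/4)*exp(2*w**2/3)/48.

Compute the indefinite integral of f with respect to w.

F(w) = exp(5*w/4)*exp(2*w**2/3)/4 + C

f matches the chain-rule pattern g'(h)*h' with inner function h(w) = 2*w**2/3 + 5*w/4; substituting u = h(w) collapses the integral.
Check: d/dw[exp(5*w/4)*exp(2*w**2/3)/4] = w*exp(5*w/4)*exp(2*w**2/3)/3 + 5*exp(5*w/4)*exp(2*w**2/3)/16, which equals f(w).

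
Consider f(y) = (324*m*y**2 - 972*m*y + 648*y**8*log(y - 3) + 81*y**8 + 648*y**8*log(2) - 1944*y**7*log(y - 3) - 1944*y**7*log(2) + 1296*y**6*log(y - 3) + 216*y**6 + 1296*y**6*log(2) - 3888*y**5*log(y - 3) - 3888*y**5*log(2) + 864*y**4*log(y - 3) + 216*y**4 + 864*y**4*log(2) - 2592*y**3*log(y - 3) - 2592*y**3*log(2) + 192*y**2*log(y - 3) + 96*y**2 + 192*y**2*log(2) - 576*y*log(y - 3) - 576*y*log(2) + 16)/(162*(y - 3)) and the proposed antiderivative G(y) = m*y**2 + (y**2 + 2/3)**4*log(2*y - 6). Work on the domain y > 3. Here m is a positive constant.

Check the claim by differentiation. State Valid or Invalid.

d/dy[G] = (162*m*y**2 - 486*m*y + 648*y**8*log(y - 3) + 81*y**8 + 648*y**8*log(2) - 1944*y**7*log(y - 3) - 1944*y**7*log(2) + 1296*y**6*log(y - 3) + 216*y**6 + 1296*y**6*log(2) - 3888*y**5*log(y - 3) - 3888*y**5*log(2) + 864*y**4*log(y - 3) + 216*y**4 + 864*y**4*log(2) - 2592*y**3*log(y - 3) - 2592*y**3*log(2) + 192*y**2*log(y - 3) + 96*y**2 + 192*y**2*log(2) - 576*y*log(y - 3) - 576*y*log(2) + 16)/(81*y - 243)
d/dy[G] - f(y) = (648*y**8*log(y - 3) + 81*y**8 + 648*y**8*log(2) - 1944*y**7*log(y - 3) - 1944*y**7*log(2) + 1296*y**6*log(y - 3) + 216*y**6 + 1296*y**6*log(2) - 3888*y**5*log(y - 3) - 3888*y**5*log(2) + 864*y**4*log(y - 3) + 216*y**4 + 864*y**4*log(2) - 2592*y**3*log(y - 3) - 2592*y**3*log(2) + 192*y**2*log(y - 3) + 96*y**2 + 192*y**2*log(2) - 576*y*log(y - 3) - 576*y*log(2) + 16)/(162*y - 486) != 0.

Invalid: d/dy[G] - f = (648*y**8*log(y - 3) + 81*y**8 + 648*y**8*log(2) - 1944*y**7*log(y - 3) - 1944*y**7*log(2) + 1296*y**6*log(y - 3) + 216*y**6 + 1296*y**6*log(2) - 3888*y**5*log(y - 3) - 3888*y**5*log(2) + 864*y**4*log(y - 3) + 216*y**4 + 864*y**4*log(2) - 2592*y**3*log(y - 3) - 2592*y**3*log(2) + 192*y**2*log(y - 3) + 96*y**2 + 192*y**2*log(2) - 576*y*log(y - 3) - 576*y*log(2) + 16)/(162*y - 486), which is not 0.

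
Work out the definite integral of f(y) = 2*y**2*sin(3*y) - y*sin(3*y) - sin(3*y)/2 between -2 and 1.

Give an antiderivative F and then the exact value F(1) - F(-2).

Antiderivative: F(y) = -2*y**2*cos(3*y)/3 + 4*y*sin(3*y)/9 + y*cos(3*y)/3 - sin(3*y)/9 + 17*cos(3*y)/54; value = -cos(3)/54 + sin(3)/3 - sin(6) + 163*cos(6)/54

Integrate term by term and add the pieces.
F(y) = -2*y**2*cos(3*y)/3 + 4*y*sin(3*y)/9 + y*cos(3*y)/3 - sin(3*y)/9 + 17*cos(3*y)/54 is an antiderivative of f.
Check: d/dy[-2*y**2*cos(3*y)/3 + 4*y*sin(3*y)/9 + y*cos(3*y)/3 - sin(3*y)/9 + 17*cos(3*y)/54] = 2*y**2*sin(3*y) - y*sin(3*y) - sin(3*y)/2 = f(y).
F(1) = -cos(3)/54 + sin(3)/3; F(-2) = -163*cos(6)/54 + sin(6).
Integral = F(1) - F(-2) = -cos(3)/54 + sin(3)/3 - sin(6) + 163*cos(6)/54.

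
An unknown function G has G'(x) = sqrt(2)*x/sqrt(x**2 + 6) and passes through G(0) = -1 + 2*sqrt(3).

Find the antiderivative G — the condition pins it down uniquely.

The substitution u = x**2/2 + 3 works: G'(x) is exactly (dG/du)*(du/dx) for that inner function.
A general antiderivative is 2*sqrt(x**2/2 + 3) + C.
The condition gives C = -1 + 2*sqrt(3) - (2*sqrt(3)) = -1.
So G(x) = sqrt(2)*sqrt(x**2 + 6) - 1.
Check: d/dx[sqrt(2)*sqrt(x**2 + 6) - 1] = sqrt(2)*x/sqrt(x**2 + 6) = G'(x).

G(x) = sqrt(2)*sqrt(x**2 + 6) - 1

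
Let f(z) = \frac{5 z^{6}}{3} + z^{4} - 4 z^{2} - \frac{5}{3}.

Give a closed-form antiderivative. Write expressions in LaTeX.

An antiderivative is F(z) = \frac{5 z^{7}}{21} + \frac{z^{5}}{5} - \frac{4 z^{3}}{3} - \frac{5 z}{3}.

Integrate term by term and add the pieces.
Check: d/dz[\frac{5 z^{7}}{21} + \frac{z^{5}}{5} - \frac{4 z^{3}}{3} - \frac{5 z}{3}] = \frac{5 z^{6}}{3} + z^{4} - 4 z^{2} - \frac{5}{3} = f(z).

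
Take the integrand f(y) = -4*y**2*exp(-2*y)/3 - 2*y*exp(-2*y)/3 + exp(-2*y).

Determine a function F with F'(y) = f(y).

Recognize the product-rule pattern: f = u'v + uv' with u = 2*y**2/3 + y, v = exp(-2*y), so integration by parts undoes it.
Check: d/dy[(2*y**2 + 3*y)*exp(-2*y)/3] = (-4*y**2 - 2*y + 3)*exp(-2*y)/3, which equals f(y).

An antiderivative is F(y) = (2*y**2 + 3*y)*exp(-2*y)/3.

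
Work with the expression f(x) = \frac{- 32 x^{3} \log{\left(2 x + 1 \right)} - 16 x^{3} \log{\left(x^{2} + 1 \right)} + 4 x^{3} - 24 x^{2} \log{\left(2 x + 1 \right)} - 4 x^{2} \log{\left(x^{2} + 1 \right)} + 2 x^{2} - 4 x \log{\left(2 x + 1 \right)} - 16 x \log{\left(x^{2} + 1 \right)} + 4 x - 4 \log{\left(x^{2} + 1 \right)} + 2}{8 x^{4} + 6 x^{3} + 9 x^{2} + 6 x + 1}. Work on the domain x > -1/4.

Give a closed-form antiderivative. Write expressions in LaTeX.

An antiderivative is F(x) = \frac{\log{\left(2 x + \frac{1}{2} \right)}}{2} - 2 \log{\left(2 x + 1 \right)} \log{\left(x^{2} + 1 \right)}.

For F(x) to be correct the identity F'(x) - f(x) = 0 must hold.
Check: d/dx[\frac{\log{\left(2 x + \frac{1}{2} \right)}}{2} - 2 \log{\left(2 x + 1 \right)} \log{\left(x^{2} + 1 \right)}] = \frac{- 32 x^{3} \log{\left(2 x + 1 \right)} - 16 x^{3} \log{\left(x^{2} + 1 \right)} + 4 x^{3} - 24 x^{2} \log{\left(2 x + 1 \right)} - 4 x^{2} \log{\left(x^{2} + 1 \right)} + 2 x^{2} - 4 x \log{\left(2 x + 1 \right)} - 16 x \log{\left(x^{2} + 1 \right)} + 4 x - 4 \log{\left(x^{2} + 1 \right)} + 2}{8 x^{4} + 6 x^{3} + 9 x^{2} + 6 x + 1} = f(x).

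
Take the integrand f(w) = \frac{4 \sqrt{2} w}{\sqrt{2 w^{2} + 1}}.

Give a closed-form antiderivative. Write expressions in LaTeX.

An antiderivative is F(w) = 2 \sqrt{4 w^{2} + 2}.

The substitution u = 4 w^{2} + 2 works: f is exactly (dF/du)*(du/dw) for that inner function.
Check: d/dw[2 \sqrt{4 w^{2} + 2}] = \frac{4 \sqrt{2} w}{\sqrt{2 w^{2} + 1}} = f(w).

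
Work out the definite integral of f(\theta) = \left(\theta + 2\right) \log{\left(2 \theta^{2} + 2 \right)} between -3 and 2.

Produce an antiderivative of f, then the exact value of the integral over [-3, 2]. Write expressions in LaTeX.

Whatever form F(\theta) takes, F'(\theta) = f(\theta) is non-negotiable.
F(\theta) = \frac{- \theta^{2} + \theta \left(\theta + 4\right) \log{\left(2 \theta^{2} + 2 \right)} - 8 \theta + \log{\left(\theta^{2} + 1 \right)} + 8 \operatorname{atan}{\left(\theta \right)}}{2} is an antiderivative of f.
Check: d/d\theta[\frac{- \theta^{2} + \theta \left(\theta + 4\right) \log{\left(2 \theta^{2} + 2 \right)} - 8 \theta + \log{\left(\theta^{2} + 1 \right)} + 8 \operatorname{atan}{\left(\theta \right)}}{2}] = \theta \log{\left(\theta^{2} + 1 \right)} + \theta \log{\left(2 \right)} + 2 \log{\left(\theta^{2} + 1 \right)} + 2 \log{\left(2 \right)}, which equals f(\theta).
F(2) = -10 + \frac{\log{\left(5 \right)}}{2} + 4 \operatorname{atan}{\left(2 \right)} + 6 \log{\left(10 \right)}; F(-3) = - 4 \operatorname{atan}{\left(3 \right)} - \frac{3 \log{\left(20 \right)}}{2} + \frac{\log{\left(10 \right)}}{2} + \frac{15}{2}.
Integral = F(2) - F(-3) = - \frac{35}{2} + \frac{\log{\left(5 \right)}}{2} + 4 \operatorname{atan}{\left(2 \right)} + \frac{3 \log{\left(20 \right)}}{2} + 4 \operatorname{atan}{\left(3 \right)} + \frac{11 \log{\left(10 \right)}}{2}.

Antiderivative: F(\theta) = \frac{- \theta^{2} + \theta \left(\theta + 4\right) \log{\left(2 \theta^{2} + 2 \right)} - 8 \theta + \log{\left(\theta^{2} + 1 \right)} + 8 \operatorname{atan}{\left(\theta \right)}}{2}; value = - \frac{35}{2} + \frac{\log{\left(5 \right)}}{2} + 4 \operatorname{atan}{\left(2 \right)} + \frac{3 \log{\left(20 \right)}}{2} + 4 \operatorname{atan}{\left(3 \right)} + \frac{11 \log{\left(10 \right)}}{2}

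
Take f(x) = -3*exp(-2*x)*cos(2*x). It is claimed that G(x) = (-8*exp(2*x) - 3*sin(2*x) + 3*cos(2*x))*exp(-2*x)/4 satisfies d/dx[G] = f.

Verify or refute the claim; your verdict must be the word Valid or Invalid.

Valid. The derivative of G reproduces f.

d/dx[G] = -3*exp(-2*x)*cos(2*x)
This equals f(x) exactly, so the claim holds.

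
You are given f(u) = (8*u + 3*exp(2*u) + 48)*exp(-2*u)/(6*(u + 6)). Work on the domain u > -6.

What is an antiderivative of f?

An antiderivative F(u) passes only if d/du[F] lands on f(u) exactly.
Check: d/du[(3*exp(2*u)*log(u/2 + 3) - 4)*exp(-2*u)/6] = (8*u + 3*exp(2*u) + 48)/(6*u*exp(2*u) + 36*exp(2*u)), which equals f(u).

An antiderivative is F(u) = (3*exp(2*u)*log(u/2 + 3) - 4)*exp(-2*u)/6.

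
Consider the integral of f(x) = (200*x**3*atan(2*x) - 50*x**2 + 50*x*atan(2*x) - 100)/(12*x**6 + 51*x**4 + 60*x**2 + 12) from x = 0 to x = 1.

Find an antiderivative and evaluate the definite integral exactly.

f has the shape u'v + uv' for u = -25/(3*x**2 + 6) and v = atan(2*x) — it is the derivative of the product u*v.
F(x) = -25*atan(2*x)/(3*x**2 + 6) is an antiderivative of f.
Check: d/dx[-25*atan(2*x)/(3*x**2 + 6)] = (200*x**3*atan(2*x) - 50*x**2 + 50*x*atan(2*x) - 100)/(12*x**6 + 51*x**4 + 60*x**2 + 12) = f(x).
F(1) = -25*atan(2)/9; F(0) = 0.
Integral = F(1) - F(0) = -25*atan(2)/9.

Antiderivative: F(x) = -25*atan(2*x)/(3*x**2 + 6); value = -25*atan(2)/9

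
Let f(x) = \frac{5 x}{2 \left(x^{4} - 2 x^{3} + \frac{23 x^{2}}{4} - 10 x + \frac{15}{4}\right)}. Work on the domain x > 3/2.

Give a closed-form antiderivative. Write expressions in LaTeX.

The denominator factors as \left(2 x - 3\right) \left(2 x - 1\right) \left(x^{2} + 5\right); partial fractions split f into directly integrable pieces: - \frac{10 \left(17 x + 40\right)}{609 \left(x^{2} + 5\right)} - \frac{10}{21 \left(2 x - 1\right)} + \frac{30}{29 \left(2 x - 3\right)}.
Check: d/dx[\frac{15 \log{\left(x - \frac{3}{2} \right)}}{29} - \frac{5 \log{\left(x - \frac{1}{2} \right)}}{21} - \frac{85 \log{\left(x^{2} + 5 \right)}}{609} - \frac{80 \sqrt{5} \operatorname{atan}{\left(\frac{\sqrt{5} x}{5} \right)}}{609}] = \frac{10 x}{4 x^{4} - 8 x^{3} + 23 x^{2} - 40 x + 15}, which equals f(x).

An antiderivative is F(x) = \frac{15 \log{\left(x - \frac{3}{2} \right)}}{29} - \frac{5 \log{\left(x - \frac{1}{2} \right)}}{21} - \frac{85 \log{\left(x^{2} + 5 \right)}}{609} - \frac{80 \sqrt{5} \operatorname{atan}{\left(\frac{\sqrt{5} x}{5} \right)}}{609}.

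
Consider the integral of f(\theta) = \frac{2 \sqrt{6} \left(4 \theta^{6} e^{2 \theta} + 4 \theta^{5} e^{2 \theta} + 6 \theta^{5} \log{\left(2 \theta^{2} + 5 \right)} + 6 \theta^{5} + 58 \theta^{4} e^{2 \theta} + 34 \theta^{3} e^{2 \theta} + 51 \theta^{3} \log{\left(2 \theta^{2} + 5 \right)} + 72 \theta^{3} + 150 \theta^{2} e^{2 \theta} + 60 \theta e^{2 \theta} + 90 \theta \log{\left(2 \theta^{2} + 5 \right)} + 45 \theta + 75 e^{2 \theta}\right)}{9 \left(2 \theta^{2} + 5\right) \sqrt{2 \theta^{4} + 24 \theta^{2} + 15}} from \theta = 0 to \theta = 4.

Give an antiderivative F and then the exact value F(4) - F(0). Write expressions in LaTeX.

f has the shape u'v + uv' for u = \sqrt{\frac{\theta^{4}}{3} + 4 \theta^{2} + \frac{5}{2}} and v = \frac{2 e^{2 \theta}}{3} + \log{\left(2 \theta^{2} + 5 \right)} — it is the derivative of the product u*v.
F(\theta) = \frac{\sqrt{6} \left(2 e^{2 \theta} + 3 \log{\left(2 \theta^{2} + 5 \right)}\right) \sqrt{2 \theta^{4} + 24 \theta^{2} + 15}}{18} is an antiderivative of f.
Check: d/d\theta[\frac{\sqrt{6} \left(2 e^{2 \theta} + 3 \log{\left(2 \theta^{2} + 5 \right)}\right) \sqrt{2 \theta^{4} + 24 \theta^{2} + 15}}{18}] = \frac{8 \sqrt{6} \theta^{6} e^{2 \theta} + 8 \sqrt{6} \theta^{5} e^{2 \theta} + 12 \sqrt{6} \theta^{5} \log{\left(2 \theta^{2} + 5 \right)} + 12 \sqrt{6} \theta^{5} + 116 \sqrt{6} \theta^{4} e^{2 \theta} + 68 \sqrt{6} \theta^{3} e^{2 \theta} + 102 \sqrt{6} \theta^{3} \log{\left(2 \theta^{2} + 5 \right)} + 144 \sqrt{6} \theta^{3} + 300 \sqrt{6} \theta^{2} e^{2 \theta} + 120 \sqrt{6} \theta e^{2 \theta} + 180 \sqrt{6} \theta \log{\left(2 \theta^{2} + 5 \right)} + 90 \sqrt{6} \theta + 150 \sqrt{6} e^{2 \theta}}{18 \theta^{2} \sqrt{2 \theta^{4} + 24 \theta^{2} + 15} + 45 \sqrt{2 \theta^{4} + 24 \theta^{2} + 15}}, which equals f(\theta).
F(4) = \frac{\sqrt{5466} \log{\left(37 \right)}}{6} + \frac{\sqrt{5466} e^{8}}{9}; F(0) = \frac{\sqrt{10}}{3} + \frac{\sqrt{10} \log{\left(5 \right)}}{2}.
Integral = F(4) - F(0) = - \frac{\sqrt{10} \log{\left(5 \right)}}{2} - \frac{\sqrt{10}}{3} + \frac{\sqrt{5466} \log{\left(37 \right)}}{6} + \frac{\sqrt{5466} e^{8}}{9}.

Antiderivative: F(\theta) = \frac{\sqrt{6} \left(2 e^{2 \theta} + 3 \log{\left(2 \theta^{2} + 5 \right)}\right) \sqrt{2 \theta^{4} + 24 \theta^{2} + 15}}{18}; value = - \frac{\sqrt{10} \log{\left(5 \right)}}{2} - \frac{\sqrt{10}}{3} + \frac{\sqrt{5466} \log{\left(37 \right)}}{6} + \frac{\sqrt{5466} e^{8}}{9}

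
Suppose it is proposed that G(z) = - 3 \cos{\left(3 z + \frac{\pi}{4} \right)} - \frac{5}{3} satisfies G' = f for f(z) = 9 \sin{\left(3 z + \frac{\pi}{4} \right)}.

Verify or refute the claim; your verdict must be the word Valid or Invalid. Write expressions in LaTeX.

Valid - differentiating G returns exactly f.

d/dz[G] = 9 \sin{\left(3 z + \frac{\pi}{4} \right)}
This equals f(z) exactly, so the claim holds.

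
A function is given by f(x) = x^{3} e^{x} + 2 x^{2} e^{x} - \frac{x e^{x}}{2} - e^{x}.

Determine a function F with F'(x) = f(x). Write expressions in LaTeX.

An antiderivative is F(x) = \frac{\left(2 x^{3} - 2 x^{2} + 3 x - 5\right) e^{x}}{2}.

f has the shape u'v + uv' for u = x^{3} - x^{2} + \frac{3 x}{2} - \frac{5}{2} and v = e^{x} — it is the derivative of the product u*v.
Check: d/dx[\frac{\left(2 x^{3} - 2 x^{2} + 3 x - 5\right) e^{x}}{2}] = x^{3} e^{x} + 2 x^{2} e^{x} - \frac{x e^{x}}{2} - e^{x} = f(x).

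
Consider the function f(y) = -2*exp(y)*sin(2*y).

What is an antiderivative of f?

A first test for any F(y): its y-derivative must equal f(y) identically.
Check: d/dy[2*(-sin(2*y) + 2*cos(2*y))*exp(y)/5] = -2*exp(y)*sin(2*y) = f(y).

An antiderivative is F(y) = 2*(-sin(2*y) + 2*cos(2*y))*exp(y)/5.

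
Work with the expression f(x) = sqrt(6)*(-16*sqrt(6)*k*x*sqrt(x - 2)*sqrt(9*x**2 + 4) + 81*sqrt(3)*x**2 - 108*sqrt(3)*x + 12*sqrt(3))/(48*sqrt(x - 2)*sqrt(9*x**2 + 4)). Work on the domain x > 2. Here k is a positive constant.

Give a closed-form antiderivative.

Since d/dx undoes antidifferentiation here, F'(x) = f(x) is required of F(x).
Check: d/dx[-k*x**2 + 3*sqrt(3*x/2 - 3)*sqrt(3*x**2 + 4/3)/4] = sqrt(6)*(-16*sqrt(6)*k*x*sqrt(x - 2)*sqrt(9*x**2 + 4) + 81*sqrt(3)*x**2 - 108*sqrt(3)*x + 12*sqrt(3))/(48*sqrt(x - 2)*sqrt(9*x**2 + 4)) = f(x).

An antiderivative is F(x) = -k*x**2 + 3*sqrt(3*x/2 - 3)*sqrt(3*x**2 + 4/3)/4.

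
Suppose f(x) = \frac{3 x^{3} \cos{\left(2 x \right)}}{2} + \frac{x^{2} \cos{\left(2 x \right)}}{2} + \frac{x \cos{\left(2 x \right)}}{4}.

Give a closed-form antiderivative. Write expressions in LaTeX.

An antiderivative is F(x) = \frac{3 x^{3} \sin{\left(2 x \right)}}{4} + \frac{x^{2} \sin{\left(2 x \right)}}{4} + \frac{9 x^{2} \cos{\left(2 x \right)}}{8} - x \sin{\left(2 x \right)} + \frac{x \cos{\left(2 x \right)}}{4} - \frac{\sin{\left(2 x \right)}}{8} - \frac{\cos{\left(2 x \right)}}{2}.

The integrand splits into summands that can be handled one at a time.
Check: d/dx[\frac{3 x^{3} \sin{\left(2 x \right)}}{4} + \frac{x^{2} \sin{\left(2 x \right)}}{4} + \frac{9 x^{2} \cos{\left(2 x \right)}}{8} - x \sin{\left(2 x \right)} + \frac{x \cos{\left(2 x \right)}}{4} - \frac{\sin{\left(2 x \right)}}{8} - \frac{\cos{\left(2 x \right)}}{2}] = \frac{3 x^{3} \cos{\left(2 x \right)}}{2} + \frac{x^{2} \cos{\left(2 x \right)}}{2} + \frac{x \cos{\left(2 x \right)}}{4} = f(x).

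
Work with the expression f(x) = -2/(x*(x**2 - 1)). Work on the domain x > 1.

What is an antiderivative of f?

An antiderivative is F(x) = 2*log(x) - log(x**2 - 1).

The denominator factors as x*(x - 1)*(x + 1); partial fractions split f into directly integrable pieces: -1/(x + 1) - 1/(x - 1) + 2/x.
Check: d/dx[2*log(x) - log(x**2 - 1)] = -2/(x**3 - x), which equals f(x).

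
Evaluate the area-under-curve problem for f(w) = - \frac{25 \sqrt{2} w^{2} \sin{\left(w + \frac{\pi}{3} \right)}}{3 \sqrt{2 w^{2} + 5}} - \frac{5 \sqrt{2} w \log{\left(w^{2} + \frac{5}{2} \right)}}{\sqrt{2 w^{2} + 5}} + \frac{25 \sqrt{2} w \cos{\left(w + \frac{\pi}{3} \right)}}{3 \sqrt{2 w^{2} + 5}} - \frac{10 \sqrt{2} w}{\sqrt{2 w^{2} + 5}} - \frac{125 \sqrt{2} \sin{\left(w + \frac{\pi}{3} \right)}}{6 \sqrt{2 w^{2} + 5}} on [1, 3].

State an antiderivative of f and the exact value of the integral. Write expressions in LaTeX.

f has the shape u'v + uv' for u = - 5 \sqrt{w^{2} + \frac{5}{2}} and v = \log{\left(w^{2} + \frac{5}{2} \right)} - \frac{5 \cos{\left(w + \frac{\pi}{3} \right)}}{3} — it is the derivative of the product u*v.
F(w) = - 5 \sqrt{w^{2} + \frac{5}{2}} \left(\log{\left(w^{2} + \frac{5}{2} \right)} - \frac{5 \cos{\left(w + \frac{\pi}{3} \right)}}{3}\right) is an antiderivative of f.
Check: d/dw[- 5 \sqrt{w^{2} + \frac{5}{2}} \left(\log{\left(w^{2} + \frac{5}{2} \right)} - \frac{5 \cos{\left(w + \frac{\pi}{3} \right)}}{3}\right)] = \frac{\sqrt{2} \left(- 50 w^{2} \sin{\left(w + \frac{\pi}{3} \right)} - 30 w \log{\left(w^{2} + \frac{5}{2} \right)} + 50 w \cos{\left(w + \frac{\pi}{3} \right)} - 60 w - 125 \sin{\left(w + \frac{\pi}{3} \right)}\right)}{6 \sqrt{2 w^{2} + 5}}, which equals f(w).
F(3) = - \frac{5 \sqrt{46} \log{\left(\frac{23}{2} \right)}}{2} + \frac{25 \sqrt{46} \cos{\left(\frac{\pi}{3} + 3 \right)}}{6}; F(1) = - \frac{5 \sqrt{14} \log{\left(\frac{7}{2} \right)}}{2} + \frac{25 \sqrt{14} \cos{\left(1 + \frac{\pi}{3} \right)}}{6}.
Integral = F(3) - F(1) = - \frac{5 \sqrt{46} \log{\left(\frac{23}{2} \right)}}{2} + \frac{25 \sqrt{46} \cos{\left(\frac{\pi}{3} + 3 \right)}}{6} - \frac{25 \sqrt{14} \cos{\left(1 + \frac{\pi}{3} \right)}}{6} + \frac{5 \sqrt{14} \log{\left(\frac{7}{2} \right)}}{2}.

Antiderivative: F(w) = - 5 \sqrt{w^{2} + \frac{5}{2}} \left(\log{\left(w^{2} + \frac{5}{2} \right)} - \frac{5 \cos{\left(w + \frac{\pi}{3} \right)}}{3}\right); value = - \frac{5 \sqrt{46} \log{\left(\frac{23}{2} \right)}}{2} + \frac{25 \sqrt{46} \cos{\left(\frac{\pi}{3} + 3 \right)}}{6} - \frac{25 \sqrt{14} \cos{\left(1 + \frac{\pi}{3} \right)}}{6} + \frac{5 \sqrt{14} \log{\left(\frac{7}{2} \right)}}{2}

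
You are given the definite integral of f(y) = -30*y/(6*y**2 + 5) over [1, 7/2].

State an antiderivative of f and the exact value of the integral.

The substitution u = 2*y**2 + 5/3 works: f is exactly (dF/du)*(du/dy) for that inner function.
F(y) = -5*log(2*y**2 + 5/3)/2 is an antiderivative of f.
Check: d/dy[-5*log(2*y**2 + 5/3)/2] = -30*y/(6*y**2 + 5) = f(y).
F(7/2) = -5*log(157/6)/2; F(1) = -5*log(11/3)/2.
Integral = F(7/2) - F(1) = -5*log(157/6)/2 + 5*log(11/3)/2.

Antiderivative: F(y) = -5*log(2*y**2 + 5/3)/2; value = -5*log(157/6)/2 + 5*log(11/3)/2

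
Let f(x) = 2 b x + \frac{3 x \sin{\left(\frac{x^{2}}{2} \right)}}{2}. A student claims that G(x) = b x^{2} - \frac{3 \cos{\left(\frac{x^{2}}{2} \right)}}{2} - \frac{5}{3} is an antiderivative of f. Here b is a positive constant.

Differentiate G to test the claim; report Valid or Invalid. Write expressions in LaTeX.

d/dx[G] = 2 b x + \frac{3 x \sin{\left(\frac{x^{2}}{2} \right)}}{2}
This equals f(x) exactly, so the claim holds.

Valid - differentiating G returns exactly f.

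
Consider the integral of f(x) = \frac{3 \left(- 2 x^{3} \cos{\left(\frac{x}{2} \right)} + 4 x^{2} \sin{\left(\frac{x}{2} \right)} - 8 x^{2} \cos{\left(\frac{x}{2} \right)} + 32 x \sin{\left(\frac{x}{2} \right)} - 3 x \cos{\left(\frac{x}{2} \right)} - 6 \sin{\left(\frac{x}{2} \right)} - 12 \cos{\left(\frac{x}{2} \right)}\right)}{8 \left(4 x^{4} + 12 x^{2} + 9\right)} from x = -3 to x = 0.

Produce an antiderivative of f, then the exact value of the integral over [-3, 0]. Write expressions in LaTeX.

Antiderivative: F(x) = - \frac{3 \left(x + 4\right) \sin{\left(\frac{x}{2} \right)}}{4 \left(2 x^{2} + 3\right)}; value = - \frac{\sin{\left(\frac{3}{2} \right)}}{28}

An antiderivative F(x) passes only if d/dx[F] lands on f(x) exactly.
F(x) = - \frac{3 \left(x + 4\right) \sin{\left(\frac{x}{2} \right)}}{4 \left(2 x^{2} + 3\right)} is an antiderivative of f.
Check: d/dx[- \frac{3 \left(x + 4\right) \sin{\left(\frac{x}{2} \right)}}{4 \left(2 x^{2} + 3\right)}] = \frac{- 6 x^{3} \cos{\left(\frac{x}{2} \right)} + 12 x^{2} \sin{\left(\frac{x}{2} \right)} - 24 x^{2} \cos{\left(\frac{x}{2} \right)} + 96 x \sin{\left(\frac{x}{2} \right)} - 9 x \cos{\left(\frac{x}{2} \right)} - 18 \sin{\left(\frac{x}{2} \right)} - 36 \cos{\left(\frac{x}{2} \right)}}{32 x^{4} + 96 x^{2} + 72}, which equals f(x).
F(0) = 0; F(-3) = \frac{\sin{\left(\frac{3}{2} \right)}}{28}.
Integral = F(0) - F(-3) = - \frac{\sin{\left(\frac{3}{2} \right)}}{28}.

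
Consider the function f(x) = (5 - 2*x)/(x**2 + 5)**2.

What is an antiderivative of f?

Any candidate F(x) must reproduce f(x) exactly when differentiated.
Check: d/dx[(sqrt(5)*x**2*atan(sqrt(5)*x/5) + 5*x + 5*sqrt(5)*atan(sqrt(5)*x/5) + 10)/(10*(x**2 + 5))] = (5 - 2*x)/(x**4 + 10*x**2 + 25), which equals f(x).

An antiderivative is F(x) = (sqrt(5)*x**2*atan(sqrt(5)*x/5) + 5*x + 5*sqrt(5)*atan(sqrt(5)*x/5) + 10)/(10*(x**2 + 5)).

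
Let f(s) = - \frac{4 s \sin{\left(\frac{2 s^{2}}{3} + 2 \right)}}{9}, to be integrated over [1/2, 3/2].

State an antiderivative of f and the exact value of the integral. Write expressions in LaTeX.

Antiderivative: F(s) = \frac{\cos{\left(\frac{2 s^{2}}{3} + 2 \right)}}{3}; value = \frac{\cos{\left(\frac{7}{2} \right)}}{3} - \frac{\cos{\left(\frac{13}{6} \right)}}{3}

The substitution u = \frac{2 s^{2}}{3} + 2 works: f is exactly (dF/du)*(du/ds) for that inner function.
F(s) = \frac{\cos{\left(\frac{2 s^{2}}{3} + 2 \right)}}{3} is an antiderivative of f.
Check: d/ds[\frac{\cos{\left(\frac{2 s^{2}}{3} + 2 \right)}}{3}] = - \frac{4 s \sin{\left(\frac{2 s^{2}}{3} + 2 \right)}}{9} = f(s).
F(3/2) = \frac{\cos{\left(\frac{7}{2} \right)}}{3}; F(1/2) = \frac{\cos{\left(\frac{13}{6} \right)}}{3}.
Integral = F(3/2) - F(1/2) = \frac{\cos{\left(\frac{7}{2} \right)}}{3} - \frac{\cos{\left(\frac{13}{6} \right)}}{3}.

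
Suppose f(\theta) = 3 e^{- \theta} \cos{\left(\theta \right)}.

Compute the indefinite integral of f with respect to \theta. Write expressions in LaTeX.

Whatever form F(\theta) takes, F'(\theta) = f(\theta) is non-negotiable.
Check: d/d\theta[\frac{3 \left(\sin{\left(\theta \right)} - \cos{\left(\theta \right)}\right) e^{- \theta}}{2}] = 3 e^{- \theta} \cos{\left(\theta \right)} = f(\theta).

F(\theta) = \frac{3 \left(\sin{\left(\theta \right)} - \cos{\left(\theta \right)}\right) e^{- \theta}}{2} + C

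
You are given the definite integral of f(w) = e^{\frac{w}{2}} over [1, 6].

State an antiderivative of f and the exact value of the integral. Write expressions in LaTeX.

Antiderivative: F(w) = 2 e^{\frac{w}{2}}; value = - 2 e^{\frac{1}{2}} + 2 e^{3}

For F(w) to be correct the identity F'(w) - f(w) = 0 must hold.
F(w) = 2 e^{\frac{w}{2}} is an antiderivative of f.
Check: d/dw[2 e^{\frac{w}{2}}] = e^{\frac{w}{2}} = f(w).
F(6) = 2 e^{3}; F(1) = 2 e^{\frac{1}{2}}.
Integral = F(6) - F(1) = - 2 e^{\frac{1}{2}} + 2 e^{3}.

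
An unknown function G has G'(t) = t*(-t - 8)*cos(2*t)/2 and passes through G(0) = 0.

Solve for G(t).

Whatever form G(t) takes, its d/dt must return the stated G'(t).
A general antiderivative is -t**2*sin(2*t)/4 - 2*t*sin(2*t) - t*cos(2*t)/4 + sin(2*t)/8 - cos(2*t) + C.
The condition gives C = 0 - (-1) = 1.
So G(t) = -t**2*sin(2*t)/4 - 2*t*sin(2*t) - t*cos(2*t)/4 + sin(2*t)/8 - cos(2*t) + 1.
Check: d/dt[-t**2*sin(2*t)/4 - 2*t*sin(2*t) - t*cos(2*t)/4 + sin(2*t)/8 - cos(2*t) + 1] = -t**2*cos(2*t)/2 - 4*t*cos(2*t), which equals G'(t).

G(t) = -t**2*sin(2*t)/4 - 2*t*sin(2*t) - t*cos(2*t)/4 + sin(2*t)/8 - cos(2*t) + 1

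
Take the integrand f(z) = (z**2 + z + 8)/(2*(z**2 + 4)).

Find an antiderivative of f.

Whatever form F(z) takes, F'(z) = f(z) is non-negotiable.
Check: d/dz[(2*z + log(z**2 + 4) + 4*atan(z/2))/4] = (z**2 + z + 8)/(2*z**2 + 8), which equals f(z).

An antiderivative is F(z) = (2*z + log(z**2 + 4) + 4*atan(z/2))/4.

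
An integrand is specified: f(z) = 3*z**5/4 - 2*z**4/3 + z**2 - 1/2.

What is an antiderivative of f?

An antiderivative is F(z) = z*(15*z**5 - 16*z**4 + 40*z**2 - 60)/120.

Integrate term by term and add the pieces.
Check: d/dz[z*(15*z**5 - 16*z**4 + 40*z**2 - 60)/120] = 3*z**5/4 - 2*z**4/3 + z**2 - 1/2 = f(z).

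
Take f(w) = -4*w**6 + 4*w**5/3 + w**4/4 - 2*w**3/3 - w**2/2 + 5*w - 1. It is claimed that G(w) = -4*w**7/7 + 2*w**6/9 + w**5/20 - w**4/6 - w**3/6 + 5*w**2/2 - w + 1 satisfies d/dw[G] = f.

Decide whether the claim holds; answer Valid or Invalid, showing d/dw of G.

Valid. The derivative of G reproduces f.

d/dw[G] = -4*w**6 + 4*w**5/3 + w**4/4 - 2*w**3/3 - w**2/2 + 5*w - 1
This equals f(w) exactly, so the claim holds.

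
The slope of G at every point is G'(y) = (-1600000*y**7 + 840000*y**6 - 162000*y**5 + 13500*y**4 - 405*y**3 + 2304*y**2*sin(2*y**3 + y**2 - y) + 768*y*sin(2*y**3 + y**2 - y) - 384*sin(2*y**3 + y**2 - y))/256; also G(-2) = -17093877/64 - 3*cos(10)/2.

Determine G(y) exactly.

G(y) = -3125*y**8/4 + 1875*y**7/4 - 3375*y**6/32 + 675*y**5/64 - 405*y**4/1024 - 3*cos(2*y**3 + y**2 - y)/2 + 2

A first test for any G(y): its y-derivative must equal the given G'(y).
A general antiderivative is -5*(-5*y**2 + 3*y/4)**4/4 - 3*cos(2*y**3 + y**2 - y)/2 + C.
The condition gives C = -17093877/64 - 3*cos(10)/2 - (-17094005/64 - 3*cos(10)/2) = 2.
So G(y) = -3125*y**8/4 + 1875*y**7/4 - 3375*y**6/32 + 675*y**5/64 - 405*y**4/1024 - 3*cos(2*y**3 + y**2 - y)/2 + 2.
Check: d/dy[-3125*y**8/4 + 1875*y**7/4 - 3375*y**6/32 + 675*y**5/64 - 405*y**4/1024 - 3*cos(2*y**3 + y**2 - y)/2 + 2] = -6250*y**7 + 13125*y**6/4 - 10125*y**5/16 + 3375*y**4/64 - 405*y**3/256 + 9*y**2*sin(2*y**3 + y**2 - y) + 3*y*sin(2*y**3 + y**2 - y) - 3*sin(2*y**3 + y**2 - y)/2, which equals G'(y).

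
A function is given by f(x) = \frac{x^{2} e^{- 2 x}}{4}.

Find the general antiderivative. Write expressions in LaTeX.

F(x) = \frac{\left(- 2 x^{2} - 2 x - 1\right) e^{- 2 x}}{16} + C

Recognize the product-rule pattern: f = u'v + uv' with u = - \frac{x^{2}}{8} - \frac{x}{8} - \frac{1}{16}, v = e^{- 2 x}, so integration by parts undoes it.
Check: d/dx[\frac{\left(- 2 x^{2} - 2 x - 1\right) e^{- 2 x}}{16}] = \frac{x^{2} e^{- 2 x}}{4} = f(x).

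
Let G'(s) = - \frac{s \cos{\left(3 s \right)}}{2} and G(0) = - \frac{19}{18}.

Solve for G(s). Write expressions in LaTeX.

Since d/ds undoes antidifferentiation here, G(s) must give back the stated G'(s).
A general antiderivative is - \frac{s \sin{\left(3 s \right)}}{6} - \frac{\cos{\left(3 s \right)}}{18} + C.
The condition gives C = - \frac{19}{18} - (- \frac{1}{18}) = -1.
So G(s) = - \frac{s \sin{\left(3 s \right)}}{6} - \frac{\cos{\left(3 s \right)}}{18} - 1.
Check: d/ds[- \frac{s \sin{\left(3 s \right)}}{6} - \frac{\cos{\left(3 s \right)}}{18} - 1] = - \frac{s \cos{\left(3 s \right)}}{2} = G'(s).

G(s) = - \frac{s \sin{\left(3 s \right)}}{6} - \frac{\cos{\left(3 s \right)}}{18} - 1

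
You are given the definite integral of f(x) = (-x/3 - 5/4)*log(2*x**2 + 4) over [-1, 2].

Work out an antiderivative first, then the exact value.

A candidate is checked by its d/dx: the result must match f(x).
F(x) = -(2*x**2*log(2*x**2 + 4) - 2*x**2 + 15*x*log(2*x**2 + 4) - 30*x + 4*log(x**2 + 2) + 30*sqrt(2)*atan(sqrt(2)*x/2))/12 is an antiderivative of f.
Check: d/dx[-(2*x**2*log(2*x**2 + 4) - 2*x**2 + 15*x*log(2*x**2 + 4) - 30*x + 4*log(x**2 + 2) + 30*sqrt(2)*atan(sqrt(2)*x/2))/12] = -x*log(x**2 + 2)/3 - x*log(2)/3 - 5*log(x**2 + 2)/4 - 5*log(2)/4, which equals f(x).
F(2) = -19*log(12)/6 - 5*sqrt(2)*atan(sqrt(2))/2 - log(6)/3 + 17/3; F(-1) = -7/3 - log(3)/3 + 13*log(6)/12 + 5*sqrt(2)*atan(sqrt(2)/2)/2.
Integral = F(2) - F(-1) = -19*log(12)/6 - 5*sqrt(2)*atan(sqrt(2))/2 - 17*log(6)/12 - 5*sqrt(2)*atan(sqrt(2)/2)/2 + log(3)/3 + 8.

Antiderivative: F(x) = -(2*x**2*log(2*x**2 + 4) - 2*x**2 + 15*x*log(2*x**2 + 4) - 30*x + 4*log(x**2 + 2) + 30*sqrt(2)*atan(sqrt(2)*x/2))/12; value = -19*log(12)/6 - 5*sqrt(2)*atan(sqrt(2))/2 - 17*log(6)/12 - 5*sqrt(2)*atan(sqrt(2)/2)/2 + log(3)/3 + 8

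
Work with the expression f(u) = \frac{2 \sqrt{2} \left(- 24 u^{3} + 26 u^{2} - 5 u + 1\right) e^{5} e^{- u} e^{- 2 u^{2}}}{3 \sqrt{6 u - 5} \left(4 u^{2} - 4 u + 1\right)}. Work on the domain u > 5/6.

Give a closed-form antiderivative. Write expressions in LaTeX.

For F(u) to be correct the identity F'(u) - f(u) = 0 must hold.
Check: d/du[\frac{2 \sqrt{6 u - 5}}{\frac{6 \sqrt{2} u e^{u} e^{2 u^{2}}}{e^{5}} - \frac{3 \sqrt{2} e^{u} e^{2 u^{2}}}{e^{5}}}] = \frac{- 48 \sqrt{2} u^{3} e^{5} + 52 \sqrt{2} u^{2} e^{5} - 10 \sqrt{2} u e^{5} + 2 \sqrt{2} e^{5}}{12 u^{2} \sqrt{6 u - 5} e^{u} e^{2 u^{2}} - 12 u \sqrt{6 u - 5} e^{u} e^{2 u^{2}} + 3 \sqrt{6 u - 5} e^{u} e^{2 u^{2}}}, which equals f(u).

An antiderivative is F(u) = \frac{2 \sqrt{6 u - 5}}{\frac{6 \sqrt{2} u e^{u} e^{2 u^{2}}}{e^{5}} - \frac{3 \sqrt{2} e^{u} e^{2 u^{2}}}{e^{5}}}.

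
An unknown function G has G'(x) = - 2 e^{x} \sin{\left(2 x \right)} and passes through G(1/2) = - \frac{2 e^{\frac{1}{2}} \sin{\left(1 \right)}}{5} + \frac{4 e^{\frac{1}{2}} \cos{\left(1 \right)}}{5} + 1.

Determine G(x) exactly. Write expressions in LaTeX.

G(x) = - \frac{2 e^{x} \sin{\left(2 x \right)}}{5} + \frac{4 e^{x} \cos{\left(2 x \right)}}{5} + 1

Whatever form G(x) takes, its d/dx must return the stated G'(x).
A general antiderivative is - \frac{2 e^{x} \sin{\left(2 x \right)}}{5} + \frac{4 e^{x} \cos{\left(2 x \right)}}{5} + C.
The condition gives C = - \frac{2 e^{\frac{1}{2}} \sin{\left(1 \right)}}{5} + \frac{4 e^{\frac{1}{2}} \cos{\left(1 \right)}}{5} + 1 - (- \frac{2 e^{\frac{1}{2}} \sin{\left(1 \right)}}{5} + \frac{4 e^{\frac{1}{2}} \cos{\left(1 \right)}}{5}) = 1.
So G(x) = - \frac{2 e^{x} \sin{\left(2 x \right)}}{5} + \frac{4 e^{x} \cos{\left(2 x \right)}}{5} + 1.
Check: d/dx[- \frac{2 e^{x} \sin{\left(2 x \right)}}{5} + \frac{4 e^{x} \cos{\left(2 x \right)}}{5} + 1] = - 2 e^{x} \sin{\left(2 x \right)} = G'(x).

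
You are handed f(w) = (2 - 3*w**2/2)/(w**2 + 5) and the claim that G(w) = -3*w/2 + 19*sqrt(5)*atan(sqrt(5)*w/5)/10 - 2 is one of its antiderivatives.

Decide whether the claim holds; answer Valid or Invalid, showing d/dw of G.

Valid: G'(w) = f(w).

d/dw[G] = (4 - 3*w**2)/(2*w**2 + 10)
This equals f(w) exactly, so the claim holds.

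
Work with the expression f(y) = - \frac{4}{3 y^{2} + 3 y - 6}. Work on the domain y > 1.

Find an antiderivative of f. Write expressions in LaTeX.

Factor the denominator (3 \left(y - 1\right) \left(y + 2\right)) and decompose: f = \frac{4}{9 \left(y + 2\right)} - \frac{4}{9 \left(y - 1\right)}; each piece integrates to a log, atan, or power term.
Check: d/dy[- \frac{4 \log{\left(y - 1 \right)}}{9} + \frac{4 \log{\left(y + 2 \right)}}{9}] = - \frac{4}{3 y^{2} + 3 y - 6} = f(y).

An antiderivative is F(y) = - \frac{4 \log{\left(y - 1 \right)}}{9} + \frac{4 \log{\left(y + 2 \right)}}{9}.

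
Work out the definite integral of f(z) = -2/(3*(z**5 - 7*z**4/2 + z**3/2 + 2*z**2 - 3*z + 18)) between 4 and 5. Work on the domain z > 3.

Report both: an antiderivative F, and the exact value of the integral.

Antiderivative: F(z) = -(476*log(z - 3) - 1122*log(z - 2) + 352*log(z + 3/2) + 147*log(z**2 + 2) + 672*sqrt(2)*atan(sqrt(2)*z/2))/35343; value = -32*sqrt(2)*atan(5*sqrt(2)/2)/1683 - 94*log(2)/2079 - 32*log(13/2)/3213 - 7*log(27)/1683 + 7*log(18)/1683 + 32*log(11/2)/3213 + 32*sqrt(2)*atan(2*sqrt(2))/1683 + 2*log(3)/63

Factor the denominator (3*(z - 3)*(z - 2)*(2*z + 3)*(z**2 + 2)) and decompose: f = -2*(7*z + 32)/(1683*(z**2 + 2)) - 64/(3213*(2*z + 3)) + 2/(63*(z - 2)) - 4/(297*(z - 3)); each piece integrates to a log, atan, or power term.
F(z) = -(476*log(z - 3) - 1122*log(z - 2) + 352*log(z + 3/2) + 147*log(z**2 + 2) + 672*sqrt(2)*atan(sqrt(2)*z/2))/35343 is an antiderivative of f.
Check: d/dz[-(476*log(z - 3) - 1122*log(z - 2) + 352*log(z + 3/2) + 147*log(z**2 + 2) + 672*sqrt(2)*atan(sqrt(2)*z/2))/35343] = -4/(6*z**5 - 21*z**4 + 3*z**3 + 12*z**2 - 18*z + 108), which equals f(z).
F(5) = -32*sqrt(2)*atan(5*sqrt(2)/2)/1683 - 32*log(13/2)/3213 - 7*log(27)/1683 - 4*log(2)/297 + 2*log(3)/63; F(4) = -32*sqrt(2)*atan(2*sqrt(2))/1683 - 32*log(11/2)/3213 - 7*log(18)/1683 + 2*log(2)/63.
Integral = F(5) - F(4) = -32*sqrt(2)*atan(5*sqrt(2)/2)/1683 - 94*log(2)/2079 - 32*log(13/2)/3213 - 7*log(27)/1683 + 7*log(18)/1683 + 32*log(11/2)/3213 + 32*sqrt(2)*atan(2*sqrt(2))/1683 + 2*log(3)/63.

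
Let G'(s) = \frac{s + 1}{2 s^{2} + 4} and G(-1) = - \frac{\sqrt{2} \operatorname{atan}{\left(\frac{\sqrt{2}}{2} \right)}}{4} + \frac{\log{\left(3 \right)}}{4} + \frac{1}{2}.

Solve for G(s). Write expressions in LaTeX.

Check a candidate G(s) by differentiating: d/ds[G] must match the given G'(s).
A general antiderivative is \frac{\log{\left(s^{2} + 2 \right)}}{4} + \frac{\sqrt{2} \operatorname{atan}{\left(\frac{\sqrt{2} s}{2} \right)}}{4} + C.
The condition gives C = - \frac{\sqrt{2} \operatorname{atan}{\left(\frac{\sqrt{2}}{2} \right)}}{4} + \frac{\log{\left(3 \right)}}{4} + \frac{1}{2} - (- \frac{\sqrt{2} \operatorname{atan}{\left(\frac{\sqrt{2}}{2} \right)}}{4} + \frac{\log{\left(3 \right)}}{4}) = \frac{1}{2}.
So G(s) = \frac{\log{\left(s^{2} + 2 \right)}}{4} + \frac{\sqrt{2} \operatorname{atan}{\left(\frac{\sqrt{2} s}{2} \right)}}{4} + \frac{1}{2}.
Check: d/ds[\frac{\log{\left(s^{2} + 2 \right)}}{4} + \frac{\sqrt{2} \operatorname{atan}{\left(\frac{\sqrt{2} s}{2} \right)}}{4} + \frac{1}{2}] = \frac{s + 1}{2 s^{2} + 4} = G'(s).

G(s) = \frac{\log{\left(s^{2} + 2 \right)}}{4} + \frac{\sqrt{2} \operatorname{atan}{\left(\frac{\sqrt{2} s}{2} \right)}}{4} + \frac{1}{2}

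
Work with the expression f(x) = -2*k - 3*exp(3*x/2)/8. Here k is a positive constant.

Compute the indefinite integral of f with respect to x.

A candidate is checked by its d/dx: the result must match f(x).
Check: d/dx[(-8*k*x - exp(3*x/2))/4] = -2*k - 3*exp(3*x/2)/8 = f(x).

F(x) = (-8*k*x - exp(3*x/2))/4 + C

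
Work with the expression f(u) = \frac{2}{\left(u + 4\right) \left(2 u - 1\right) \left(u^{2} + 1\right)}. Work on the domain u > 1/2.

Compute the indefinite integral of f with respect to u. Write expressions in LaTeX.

F(u) = \frac{8 \log{\left(u - \frac{1}{2} \right)}}{45} - \frac{2 \log{\left(u + 4 \right)}}{153} - \frac{7 \log{\left(u^{2} + 1 \right)}}{85} - \frac{12 \operatorname{atan}{\left(u \right)}}{85} + C

Factor the denominator (\left(u + 4\right) \left(2 u - 1\right) \left(u^{2} + 1\right)) and decompose: f = - \frac{2 \left(7 u + 6\right)}{85 \left(u^{2} + 1\right)} + \frac{16}{45 \left(2 u - 1\right)} - \frac{2}{153 \left(u + 4\right)}; each piece integrates to a log, atan, or power term.
Check: d/du[\frac{8 \log{\left(u - \frac{1}{2} \right)}}{45} - \frac{2 \log{\left(u + 4 \right)}}{153} - \frac{7 \log{\left(u^{2} + 1 \right)}}{85} - \frac{12 \operatorname{atan}{\left(u \right)}}{85}] = \frac{2}{2 u^{4} + 7 u^{3} - 2 u^{2} + 7 u - 4}, which equals f(u).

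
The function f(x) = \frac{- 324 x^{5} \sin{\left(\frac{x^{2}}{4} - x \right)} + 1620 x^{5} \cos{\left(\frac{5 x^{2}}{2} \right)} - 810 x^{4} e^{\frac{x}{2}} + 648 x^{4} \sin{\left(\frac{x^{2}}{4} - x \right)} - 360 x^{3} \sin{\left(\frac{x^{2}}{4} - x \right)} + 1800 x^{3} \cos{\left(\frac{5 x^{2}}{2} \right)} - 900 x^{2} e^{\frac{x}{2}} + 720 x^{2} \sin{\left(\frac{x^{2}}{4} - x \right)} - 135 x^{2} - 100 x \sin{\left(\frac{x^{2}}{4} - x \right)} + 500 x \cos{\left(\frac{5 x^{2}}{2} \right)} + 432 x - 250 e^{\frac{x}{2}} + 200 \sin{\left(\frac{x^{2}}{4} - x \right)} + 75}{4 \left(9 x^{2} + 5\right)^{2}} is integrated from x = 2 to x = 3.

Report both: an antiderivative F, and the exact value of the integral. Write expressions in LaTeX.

Antiderivative: F(x) = \frac{\frac{5 x}{4} - 2}{3 x^{2} + \frac{5}{3}} - 5 e^{\frac{x}{2}} + \sin{\left(\frac{5 x^{2}}{2} \right)} + 2 \cos{\left(\frac{x^{2}}{4} - x \right)}; value = - 5 e^{\frac{3}{2}} - 2 \cos{\left(1 \right)} + \sin{\left(\frac{45}{2} \right)} + \frac{345}{14104} - \sin{\left(10 \right)} + 2 \cos{\left(\frac{3}{4} \right)} + 5 e

For F(x) to be correct the identity F'(x) - f(x) = 0 must hold.
F(x) = \frac{\frac{5 x}{4} - 2}{3 x^{2} + \frac{5}{3}} - 5 e^{\frac{x}{2}} + \sin{\left(\frac{5 x^{2}}{2} \right)} + 2 \cos{\left(\frac{x^{2}}{4} - x \right)} is an antiderivative of f.
Check: d/dx[\frac{\frac{5 x}{4} - 2}{3 x^{2} + \frac{5}{3}} - 5 e^{\frac{x}{2}} + \sin{\left(\frac{5 x^{2}}{2} \right)} + 2 \cos{\left(\frac{x^{2}}{4} - x \right)}] = \frac{- 324 x^{5} \sin{\left(\frac{x^{2}}{4} - x \right)} + 1620 x^{5} \cos{\left(\frac{5 x^{2}}{2} \right)} - 810 x^{4} e^{\frac{x}{2}} + 648 x^{4} \sin{\left(\frac{x^{2}}{4} - x \right)} - 360 x^{3} \sin{\left(\frac{x^{2}}{4} - x \right)} + 1800 x^{3} \cos{\left(\frac{5 x^{2}}{2} \right)} - 900 x^{2} e^{\frac{x}{2}} + 720 x^{2} \sin{\left(\frac{x^{2}}{4} - x \right)} - 135 x^{2} - 100 x \sin{\left(\frac{x^{2}}{4} - x \right)} + 500 x \cos{\left(\frac{5 x^{2}}{2} \right)} + 432 x - 250 e^{\frac{x}{2}} + 200 \sin{\left(\frac{x^{2}}{4} - x \right)} + 75}{324 x^{4} + 360 x^{2} + 100}, which equals f(x).
F(3) = - 5 e^{\frac{3}{2}} + \sin{\left(\frac{45}{2} \right)} + \frac{21}{344} + 2 \cos{\left(\frac{3}{4} \right)}; F(2) = - 5 e + \sin{\left(10 \right)} + \frac{3}{82} + 2 \cos{\left(1 \right)}.
Integral = F(3) - F(2) = - 5 e^{\frac{3}{2}} - 2 \cos{\left(1 \right)} + \sin{\left(\frac{45}{2} \right)} + \frac{345}{14104} - \sin{\left(10 \right)} + 2 \cos{\left(\frac{3}{4} \right)} + 5 e.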